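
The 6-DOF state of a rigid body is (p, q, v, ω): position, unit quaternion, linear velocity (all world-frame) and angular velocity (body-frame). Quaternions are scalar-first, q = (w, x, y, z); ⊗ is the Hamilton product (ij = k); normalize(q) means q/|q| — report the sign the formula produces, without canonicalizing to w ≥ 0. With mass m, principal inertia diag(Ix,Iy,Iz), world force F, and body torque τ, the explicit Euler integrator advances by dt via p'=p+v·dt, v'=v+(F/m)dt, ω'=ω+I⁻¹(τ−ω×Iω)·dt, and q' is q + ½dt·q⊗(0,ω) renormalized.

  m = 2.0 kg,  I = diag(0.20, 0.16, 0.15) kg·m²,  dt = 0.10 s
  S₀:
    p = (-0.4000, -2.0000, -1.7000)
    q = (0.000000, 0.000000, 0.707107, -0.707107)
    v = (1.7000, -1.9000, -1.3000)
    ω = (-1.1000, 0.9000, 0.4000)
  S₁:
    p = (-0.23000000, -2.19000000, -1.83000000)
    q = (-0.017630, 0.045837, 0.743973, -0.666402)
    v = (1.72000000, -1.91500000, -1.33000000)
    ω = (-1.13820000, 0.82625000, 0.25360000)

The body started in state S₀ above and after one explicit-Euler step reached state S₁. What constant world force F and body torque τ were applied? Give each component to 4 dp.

F = (0.4000, -0.3000, -0.6000)
τ = (-0.0800, -0.1400, -0.1800)

rate change Δω = (-0.03820000, -0.07375000, -0.14640000)
ω₀×(Iω₀) = (-0.0036, -0.0220, 0.0396)
τ = I·(Δω/dt) + ω₀×(Iω₀) = (-0.0800, -0.1400, -0.1800)
velocity change Δv = (0.02000000, -0.01500000, -0.03000000)
F = m·Δv/dt = (0.4000, -0.3000, -0.6000)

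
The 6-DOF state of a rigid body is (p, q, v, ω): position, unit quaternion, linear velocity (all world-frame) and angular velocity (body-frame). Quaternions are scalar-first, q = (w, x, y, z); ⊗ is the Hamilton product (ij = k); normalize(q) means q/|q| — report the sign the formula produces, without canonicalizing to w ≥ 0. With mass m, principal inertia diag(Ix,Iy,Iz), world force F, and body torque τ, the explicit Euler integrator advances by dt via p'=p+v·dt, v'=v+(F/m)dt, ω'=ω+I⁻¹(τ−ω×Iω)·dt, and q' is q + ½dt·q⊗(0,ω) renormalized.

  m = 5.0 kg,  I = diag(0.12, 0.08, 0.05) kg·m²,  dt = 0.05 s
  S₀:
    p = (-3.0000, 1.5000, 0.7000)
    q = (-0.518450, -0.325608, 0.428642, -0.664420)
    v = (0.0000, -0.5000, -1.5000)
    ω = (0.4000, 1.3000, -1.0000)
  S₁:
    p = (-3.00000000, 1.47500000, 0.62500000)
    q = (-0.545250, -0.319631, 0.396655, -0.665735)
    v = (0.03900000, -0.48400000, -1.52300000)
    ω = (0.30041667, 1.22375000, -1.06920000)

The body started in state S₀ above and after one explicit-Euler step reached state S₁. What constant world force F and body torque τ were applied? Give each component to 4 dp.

velocity change Δv = (0.03900000, 0.01600000, -0.02300000)
m·(v₁−v₀)/dt = (3.9000, 1.6000, -2.3000)
rate change Δω = (-0.09958333, -0.07625000, -0.06920000)
I·α + gyro = (-0.2000, -0.1500, -0.0900)

F = (3.9000, 1.6000, -2.3000)
τ = (-0.2000, -0.1500, -0.0900)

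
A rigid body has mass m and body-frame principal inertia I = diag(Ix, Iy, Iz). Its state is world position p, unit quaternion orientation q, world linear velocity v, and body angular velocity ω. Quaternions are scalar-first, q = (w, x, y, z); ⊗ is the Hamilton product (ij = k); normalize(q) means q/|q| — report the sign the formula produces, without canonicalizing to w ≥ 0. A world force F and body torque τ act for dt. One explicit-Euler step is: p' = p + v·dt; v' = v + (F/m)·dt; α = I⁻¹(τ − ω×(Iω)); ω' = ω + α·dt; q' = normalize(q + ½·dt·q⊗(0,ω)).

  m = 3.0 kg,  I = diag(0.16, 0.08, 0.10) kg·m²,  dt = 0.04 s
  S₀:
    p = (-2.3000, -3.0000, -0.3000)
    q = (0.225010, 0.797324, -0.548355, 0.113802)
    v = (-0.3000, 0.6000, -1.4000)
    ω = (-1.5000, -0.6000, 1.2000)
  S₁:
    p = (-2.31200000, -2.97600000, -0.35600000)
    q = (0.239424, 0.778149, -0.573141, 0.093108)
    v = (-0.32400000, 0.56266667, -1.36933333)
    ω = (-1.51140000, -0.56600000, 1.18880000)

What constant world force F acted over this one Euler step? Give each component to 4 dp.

v₁ − v₀ = (-0.02400000, -0.03733333, 0.03066667)
applied force F = (-1.8000, -2.8000, 2.3000)

F = (-1.8000, -2.8000, 2.3000)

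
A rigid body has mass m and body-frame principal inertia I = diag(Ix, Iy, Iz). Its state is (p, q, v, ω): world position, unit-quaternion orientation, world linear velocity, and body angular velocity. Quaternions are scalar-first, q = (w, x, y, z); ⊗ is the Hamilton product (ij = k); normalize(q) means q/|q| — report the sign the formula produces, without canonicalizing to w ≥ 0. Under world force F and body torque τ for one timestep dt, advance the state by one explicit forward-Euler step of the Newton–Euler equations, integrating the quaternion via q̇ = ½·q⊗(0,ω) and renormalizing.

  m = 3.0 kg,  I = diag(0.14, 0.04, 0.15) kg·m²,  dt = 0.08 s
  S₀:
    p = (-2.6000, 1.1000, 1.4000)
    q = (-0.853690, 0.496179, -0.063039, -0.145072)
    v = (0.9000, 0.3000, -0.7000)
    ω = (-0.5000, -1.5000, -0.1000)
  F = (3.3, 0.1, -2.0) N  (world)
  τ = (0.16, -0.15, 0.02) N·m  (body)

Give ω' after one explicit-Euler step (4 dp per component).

ω' = (-0.4180, -1.7990, -0.0493)

(τ − ω×Iω)/I = (1.0250, -3.7375, 0.6333)
ω' = ω + α·dt = (-0.4180, -1.7990, -0.0493)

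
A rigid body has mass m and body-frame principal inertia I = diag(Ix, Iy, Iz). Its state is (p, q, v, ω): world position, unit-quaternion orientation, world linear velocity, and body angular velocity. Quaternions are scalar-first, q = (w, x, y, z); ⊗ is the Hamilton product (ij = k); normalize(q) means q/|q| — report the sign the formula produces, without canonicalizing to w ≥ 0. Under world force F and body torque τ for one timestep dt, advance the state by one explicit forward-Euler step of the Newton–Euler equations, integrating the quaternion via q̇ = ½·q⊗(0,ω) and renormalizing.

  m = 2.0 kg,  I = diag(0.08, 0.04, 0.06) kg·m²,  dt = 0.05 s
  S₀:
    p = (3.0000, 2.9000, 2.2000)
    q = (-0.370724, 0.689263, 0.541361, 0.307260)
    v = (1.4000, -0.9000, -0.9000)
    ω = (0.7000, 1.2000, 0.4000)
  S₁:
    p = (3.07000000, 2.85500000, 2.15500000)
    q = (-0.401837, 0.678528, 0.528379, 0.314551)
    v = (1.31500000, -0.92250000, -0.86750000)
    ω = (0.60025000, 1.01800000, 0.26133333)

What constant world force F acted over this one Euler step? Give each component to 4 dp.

F = (-3.4000, -0.9000, 1.3000)

velocity change Δv = (-0.08500000, -0.02250000, 0.03250000)
F = m·Δv/dt = (-3.4000, -0.9000, 1.3000)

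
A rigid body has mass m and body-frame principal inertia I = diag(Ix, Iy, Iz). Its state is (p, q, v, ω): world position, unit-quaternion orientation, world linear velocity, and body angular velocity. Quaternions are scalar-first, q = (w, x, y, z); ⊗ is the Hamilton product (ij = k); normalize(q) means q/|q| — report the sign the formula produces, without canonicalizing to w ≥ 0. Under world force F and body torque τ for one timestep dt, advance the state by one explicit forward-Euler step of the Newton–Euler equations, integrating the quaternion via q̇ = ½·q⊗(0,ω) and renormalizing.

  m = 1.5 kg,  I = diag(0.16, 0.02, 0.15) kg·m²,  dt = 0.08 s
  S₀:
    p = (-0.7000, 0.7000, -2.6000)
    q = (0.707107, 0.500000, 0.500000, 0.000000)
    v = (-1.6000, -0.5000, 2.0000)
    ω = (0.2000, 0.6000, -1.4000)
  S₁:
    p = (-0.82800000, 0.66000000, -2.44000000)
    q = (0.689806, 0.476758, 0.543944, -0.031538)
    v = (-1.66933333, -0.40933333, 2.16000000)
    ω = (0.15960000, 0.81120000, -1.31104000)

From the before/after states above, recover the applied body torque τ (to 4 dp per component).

ω₁ − ω₀ = (-0.04040000, 0.21120000, 0.08896000)
precession coupling = (-0.1092, -0.0028, -0.0168)
τ = I·(Δω/dt) + ω₀×(Iω₀) = (-0.1900, 0.0500, 0.1500)

τ = (-0.1900, 0.0500, 0.1500)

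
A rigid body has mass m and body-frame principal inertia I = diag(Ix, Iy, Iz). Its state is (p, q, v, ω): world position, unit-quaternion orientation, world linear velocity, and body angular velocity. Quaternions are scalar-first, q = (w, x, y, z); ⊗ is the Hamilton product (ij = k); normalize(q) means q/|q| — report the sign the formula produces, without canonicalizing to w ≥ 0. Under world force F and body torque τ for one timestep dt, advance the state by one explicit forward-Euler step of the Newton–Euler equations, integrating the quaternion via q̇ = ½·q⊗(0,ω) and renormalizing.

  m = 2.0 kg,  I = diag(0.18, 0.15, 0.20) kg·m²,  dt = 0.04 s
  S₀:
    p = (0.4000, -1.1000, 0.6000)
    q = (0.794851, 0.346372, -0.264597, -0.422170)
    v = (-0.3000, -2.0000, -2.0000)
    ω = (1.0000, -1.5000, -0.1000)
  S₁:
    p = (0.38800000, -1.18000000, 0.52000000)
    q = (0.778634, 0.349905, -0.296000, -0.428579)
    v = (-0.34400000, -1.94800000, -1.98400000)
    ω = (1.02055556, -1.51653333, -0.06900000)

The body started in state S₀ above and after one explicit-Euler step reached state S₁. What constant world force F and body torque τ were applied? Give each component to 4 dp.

rate change Δω = (0.02055556, -0.01653333, 0.03100000)
τ = I·(Δω/dt) + ω₀×(Iω₀) = (0.1000, -0.0600, 0.2000)
Δv = v₁−v₀ = (-0.04400000, 0.05200000, 0.01600000)
applied force F = (-2.2000, 2.6000, 0.8000)

F = (-2.2000, 2.6000, 0.8000)
τ = (0.1000, -0.0600, 0.2000)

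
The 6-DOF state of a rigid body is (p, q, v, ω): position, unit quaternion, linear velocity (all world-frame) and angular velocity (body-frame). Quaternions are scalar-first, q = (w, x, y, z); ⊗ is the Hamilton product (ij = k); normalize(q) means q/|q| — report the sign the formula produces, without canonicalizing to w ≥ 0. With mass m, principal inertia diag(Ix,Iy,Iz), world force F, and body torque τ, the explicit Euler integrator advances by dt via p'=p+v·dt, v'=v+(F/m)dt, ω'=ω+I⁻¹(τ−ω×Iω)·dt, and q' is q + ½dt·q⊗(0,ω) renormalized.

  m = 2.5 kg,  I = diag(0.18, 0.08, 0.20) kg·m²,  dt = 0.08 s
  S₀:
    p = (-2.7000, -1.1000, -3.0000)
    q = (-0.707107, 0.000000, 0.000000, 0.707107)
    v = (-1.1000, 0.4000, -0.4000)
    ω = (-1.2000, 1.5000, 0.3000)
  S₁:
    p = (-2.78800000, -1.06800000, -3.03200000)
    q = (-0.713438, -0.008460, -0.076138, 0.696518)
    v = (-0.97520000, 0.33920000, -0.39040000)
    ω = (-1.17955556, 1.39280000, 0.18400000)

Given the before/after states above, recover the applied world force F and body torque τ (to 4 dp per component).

Δv = v₁−v₀ = (0.12480000, -0.06080000, 0.00960000)
m·(v₁−v₀)/dt = (3.9000, -1.9000, 0.3000)
ω₁ − ω₀ = (0.02044444, -0.10720000, -0.11600000)
τ = I·(Δω/dt) + ω₀×(Iω₀) = (0.1000, -0.1000, -0.1100)

F = (3.9000, -1.9000, 0.3000)
τ = (0.1000, -0.1000, -0.1100)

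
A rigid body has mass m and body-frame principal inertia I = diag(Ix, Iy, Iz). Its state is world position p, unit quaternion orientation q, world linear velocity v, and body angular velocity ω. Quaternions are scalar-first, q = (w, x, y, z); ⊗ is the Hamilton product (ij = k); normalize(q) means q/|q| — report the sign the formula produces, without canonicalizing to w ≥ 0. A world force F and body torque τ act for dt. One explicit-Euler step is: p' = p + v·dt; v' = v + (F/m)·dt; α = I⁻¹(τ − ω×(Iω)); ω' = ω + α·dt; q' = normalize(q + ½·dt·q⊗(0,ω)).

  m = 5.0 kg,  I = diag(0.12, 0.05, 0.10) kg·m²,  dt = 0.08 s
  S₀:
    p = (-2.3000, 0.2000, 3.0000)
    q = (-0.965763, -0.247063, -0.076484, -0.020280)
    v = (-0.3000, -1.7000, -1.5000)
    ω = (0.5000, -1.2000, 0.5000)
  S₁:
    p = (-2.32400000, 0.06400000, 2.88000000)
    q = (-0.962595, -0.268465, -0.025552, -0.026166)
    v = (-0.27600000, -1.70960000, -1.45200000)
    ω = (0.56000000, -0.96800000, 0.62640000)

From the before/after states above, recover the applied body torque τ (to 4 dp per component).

rate change Δω = (0.06000000, 0.23200000, 0.12640000)
gyro term ω₀×Iω₀ = (-0.0300, 0.0050, 0.0420)
I·α + gyro = (0.0600, 0.1500, 0.2000)

τ = (0.0600, 0.1500, 0.2000)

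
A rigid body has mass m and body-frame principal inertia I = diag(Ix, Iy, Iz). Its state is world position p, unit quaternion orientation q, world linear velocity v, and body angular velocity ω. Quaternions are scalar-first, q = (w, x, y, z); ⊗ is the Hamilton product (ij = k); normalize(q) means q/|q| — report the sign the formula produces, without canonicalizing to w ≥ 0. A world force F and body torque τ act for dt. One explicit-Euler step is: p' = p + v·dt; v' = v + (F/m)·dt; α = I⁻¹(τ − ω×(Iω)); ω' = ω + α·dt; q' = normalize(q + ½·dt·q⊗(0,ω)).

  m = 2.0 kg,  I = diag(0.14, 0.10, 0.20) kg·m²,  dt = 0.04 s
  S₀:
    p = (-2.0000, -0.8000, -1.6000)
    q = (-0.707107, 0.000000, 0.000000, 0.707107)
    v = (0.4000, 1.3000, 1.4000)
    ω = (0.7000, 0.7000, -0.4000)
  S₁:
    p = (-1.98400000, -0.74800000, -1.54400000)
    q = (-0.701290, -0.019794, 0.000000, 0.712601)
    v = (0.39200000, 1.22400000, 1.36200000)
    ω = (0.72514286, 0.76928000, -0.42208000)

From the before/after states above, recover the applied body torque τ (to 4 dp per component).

τ = (0.0600, 0.1900, -0.1300)

ω₁ − ω₀ = (0.02514286, 0.06928000, -0.02208000)
ω₀×(Iω₀) = (-0.0280, 0.0168, -0.0196)
I·α + gyro = (0.0600, 0.1900, -0.1300)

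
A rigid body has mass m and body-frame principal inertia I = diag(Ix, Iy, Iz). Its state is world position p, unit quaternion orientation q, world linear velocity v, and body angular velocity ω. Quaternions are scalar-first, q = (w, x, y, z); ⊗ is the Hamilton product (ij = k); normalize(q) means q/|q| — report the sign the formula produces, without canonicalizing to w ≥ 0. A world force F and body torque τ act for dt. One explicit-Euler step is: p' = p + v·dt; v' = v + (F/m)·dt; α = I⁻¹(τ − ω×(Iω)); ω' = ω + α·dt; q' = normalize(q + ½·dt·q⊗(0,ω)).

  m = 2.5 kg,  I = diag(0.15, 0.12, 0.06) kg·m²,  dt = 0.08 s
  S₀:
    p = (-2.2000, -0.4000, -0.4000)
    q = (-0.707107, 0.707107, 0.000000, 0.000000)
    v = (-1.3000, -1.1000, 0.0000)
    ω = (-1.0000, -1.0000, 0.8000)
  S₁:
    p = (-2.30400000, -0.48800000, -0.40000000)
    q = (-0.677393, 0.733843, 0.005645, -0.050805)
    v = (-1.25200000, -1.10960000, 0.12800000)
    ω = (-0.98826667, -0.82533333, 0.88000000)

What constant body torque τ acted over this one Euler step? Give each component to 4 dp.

τ = (0.0700, 0.1900, 0.0300)

rate change Δω = (0.01173333, 0.17466667, 0.08000000)
applied torque τ = (0.0700, 0.1900, 0.0300)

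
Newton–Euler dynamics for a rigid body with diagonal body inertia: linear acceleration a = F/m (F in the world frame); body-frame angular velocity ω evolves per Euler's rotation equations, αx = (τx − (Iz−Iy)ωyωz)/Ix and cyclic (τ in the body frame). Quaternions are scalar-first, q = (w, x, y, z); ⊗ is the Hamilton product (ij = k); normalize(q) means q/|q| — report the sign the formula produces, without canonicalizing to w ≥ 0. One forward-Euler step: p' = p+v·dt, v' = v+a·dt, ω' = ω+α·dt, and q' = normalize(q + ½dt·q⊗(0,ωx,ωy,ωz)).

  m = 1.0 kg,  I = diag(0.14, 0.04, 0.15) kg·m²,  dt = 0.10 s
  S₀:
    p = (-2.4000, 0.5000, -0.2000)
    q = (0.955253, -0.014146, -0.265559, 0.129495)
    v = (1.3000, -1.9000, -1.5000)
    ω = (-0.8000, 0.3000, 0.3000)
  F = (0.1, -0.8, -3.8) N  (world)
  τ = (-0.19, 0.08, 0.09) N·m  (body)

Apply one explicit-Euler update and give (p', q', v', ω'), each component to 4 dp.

p' = (-2.2700, 0.3100, -0.3500)
q' = (0.9557, -0.0582, -0.2559, 0.1329)
v' = (1.3100, -1.9800, -1.8800)
ω' = (-0.9428, 0.4940, 0.3440)

p' = p + v·dt = (-2.2700, 0.3100, -0.3500)
v' = v + a·dt = (1.3100, -1.9800, -1.8800)
precession coupling ω×(Iω) = (0.0099, 0.0024, 0.0240)
α = I⁻¹(τ − ω×Iω) = (-1.4279, 1.9400, 0.4400)
ω' = ω + α·dt = (-0.9428, 0.4940, 0.3440)
Hamilton product q⊗(0,ω) = (0.0295024, -0.8827186, 0.1872237, 0.0698849)
updated quaternion q' = (0.9557, -0.0582, -0.2559, 0.1329)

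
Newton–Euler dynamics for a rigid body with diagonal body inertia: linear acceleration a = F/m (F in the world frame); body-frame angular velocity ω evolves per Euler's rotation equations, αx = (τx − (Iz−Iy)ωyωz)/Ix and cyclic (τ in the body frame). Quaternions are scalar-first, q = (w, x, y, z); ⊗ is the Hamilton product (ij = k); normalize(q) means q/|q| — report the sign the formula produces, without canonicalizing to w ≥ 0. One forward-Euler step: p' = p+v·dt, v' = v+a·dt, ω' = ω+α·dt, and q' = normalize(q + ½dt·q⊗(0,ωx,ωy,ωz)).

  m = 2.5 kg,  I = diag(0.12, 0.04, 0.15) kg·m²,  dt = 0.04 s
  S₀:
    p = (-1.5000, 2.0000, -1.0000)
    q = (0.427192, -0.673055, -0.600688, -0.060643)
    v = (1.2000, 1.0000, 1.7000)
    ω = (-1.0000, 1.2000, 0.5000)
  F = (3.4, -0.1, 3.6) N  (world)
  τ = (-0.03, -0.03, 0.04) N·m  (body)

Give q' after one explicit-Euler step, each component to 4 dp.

q' = (0.4285, -0.6858, -0.5822, -0.0845)

Hamilton product q⊗(0,ω) = (0.0780921, -0.6547644, 0.9098009, -1.1947580)
q + ½dt·q⊗(0,ω), renormalized = (0.4285, -0.6858, -0.5822, -0.0845)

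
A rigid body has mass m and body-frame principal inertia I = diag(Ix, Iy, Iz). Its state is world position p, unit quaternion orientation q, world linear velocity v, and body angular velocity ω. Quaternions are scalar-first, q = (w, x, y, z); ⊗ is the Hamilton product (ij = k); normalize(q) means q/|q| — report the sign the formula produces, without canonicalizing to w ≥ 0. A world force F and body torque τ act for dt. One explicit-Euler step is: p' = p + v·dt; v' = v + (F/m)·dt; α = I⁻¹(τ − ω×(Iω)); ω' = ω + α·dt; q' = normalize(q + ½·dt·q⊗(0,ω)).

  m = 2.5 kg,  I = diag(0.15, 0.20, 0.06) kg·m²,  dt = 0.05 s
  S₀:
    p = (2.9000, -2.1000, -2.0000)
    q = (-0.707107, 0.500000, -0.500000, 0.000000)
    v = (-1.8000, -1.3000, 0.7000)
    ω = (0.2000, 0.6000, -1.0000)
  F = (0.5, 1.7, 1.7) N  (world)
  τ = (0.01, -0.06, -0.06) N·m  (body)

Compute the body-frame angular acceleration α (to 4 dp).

ω×(Iω) gyroscopic = (0.0840, -0.0180, 0.0060)
α = I⁻¹(τ − ω×Iω) = (-0.4933, -0.2100, -1.1000)

α = (-0.4933, -0.2100, -1.1000)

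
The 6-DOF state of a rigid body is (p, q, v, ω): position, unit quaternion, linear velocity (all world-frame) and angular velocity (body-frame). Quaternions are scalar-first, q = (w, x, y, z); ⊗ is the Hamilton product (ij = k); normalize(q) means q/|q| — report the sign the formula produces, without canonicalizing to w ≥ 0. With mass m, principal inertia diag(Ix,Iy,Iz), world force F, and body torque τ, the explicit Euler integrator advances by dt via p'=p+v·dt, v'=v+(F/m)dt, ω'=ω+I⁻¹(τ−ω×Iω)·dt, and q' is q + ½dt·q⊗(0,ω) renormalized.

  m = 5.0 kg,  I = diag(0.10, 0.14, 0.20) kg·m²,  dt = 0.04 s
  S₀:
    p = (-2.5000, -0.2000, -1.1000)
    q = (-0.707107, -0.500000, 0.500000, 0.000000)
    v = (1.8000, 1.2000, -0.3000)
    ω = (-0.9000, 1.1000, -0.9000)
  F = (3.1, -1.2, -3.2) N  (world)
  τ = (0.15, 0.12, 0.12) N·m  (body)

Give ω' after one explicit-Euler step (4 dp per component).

ω' = (-0.8162, 1.1574, -0.8681)

precession coupling ω×(Iω) = (-0.0594, -0.0810, -0.0396)
(τ − ω×Iω)/I = (2.0940, 1.4357, 0.7980)
ω' = ω + α·dt = (-0.8162, 1.1574, -0.8681)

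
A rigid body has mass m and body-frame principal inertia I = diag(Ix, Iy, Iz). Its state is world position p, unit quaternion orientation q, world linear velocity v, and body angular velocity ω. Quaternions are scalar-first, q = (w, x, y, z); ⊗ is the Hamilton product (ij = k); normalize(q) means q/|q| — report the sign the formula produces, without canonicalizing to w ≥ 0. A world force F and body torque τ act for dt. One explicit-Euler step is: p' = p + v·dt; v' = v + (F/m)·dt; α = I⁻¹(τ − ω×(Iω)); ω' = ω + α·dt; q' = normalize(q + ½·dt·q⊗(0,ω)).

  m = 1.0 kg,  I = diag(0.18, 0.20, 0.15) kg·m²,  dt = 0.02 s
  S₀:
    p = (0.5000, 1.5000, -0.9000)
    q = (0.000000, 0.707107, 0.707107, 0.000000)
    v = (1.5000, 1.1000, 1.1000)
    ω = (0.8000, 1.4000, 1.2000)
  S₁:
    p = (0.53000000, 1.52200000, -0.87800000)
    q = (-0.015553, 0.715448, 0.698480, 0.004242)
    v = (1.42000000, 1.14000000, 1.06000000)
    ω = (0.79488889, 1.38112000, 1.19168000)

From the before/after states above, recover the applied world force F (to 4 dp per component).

F = (-4.0000, 2.0000, -2.0000)

v₁ − v₀ = (-0.08000000, 0.04000000, -0.04000000)
m·(v₁−v₀)/dt = (-4.0000, 2.0000, -2.0000)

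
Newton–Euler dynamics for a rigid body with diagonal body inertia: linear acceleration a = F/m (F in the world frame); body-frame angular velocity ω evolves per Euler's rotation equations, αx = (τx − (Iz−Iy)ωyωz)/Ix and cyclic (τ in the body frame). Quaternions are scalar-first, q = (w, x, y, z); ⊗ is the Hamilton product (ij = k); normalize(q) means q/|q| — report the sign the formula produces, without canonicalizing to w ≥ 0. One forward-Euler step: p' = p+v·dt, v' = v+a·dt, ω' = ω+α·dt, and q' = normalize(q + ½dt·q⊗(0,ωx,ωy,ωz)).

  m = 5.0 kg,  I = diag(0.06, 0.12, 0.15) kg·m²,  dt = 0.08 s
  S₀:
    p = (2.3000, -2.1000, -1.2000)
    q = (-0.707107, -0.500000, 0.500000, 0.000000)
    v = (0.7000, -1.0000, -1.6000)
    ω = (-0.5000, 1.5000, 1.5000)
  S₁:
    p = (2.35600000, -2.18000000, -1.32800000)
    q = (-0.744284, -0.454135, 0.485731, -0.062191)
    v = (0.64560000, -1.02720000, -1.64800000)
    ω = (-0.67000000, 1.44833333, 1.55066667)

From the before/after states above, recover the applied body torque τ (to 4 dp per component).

Δω = ω₁−ω₀ = (-0.17000000, -0.05166667, 0.05066667)
τ = I·(Δω/dt) + ω₀×(Iω₀) = (-0.0600, -0.0100, 0.0500)

τ = (-0.0600, -0.0100, 0.0500)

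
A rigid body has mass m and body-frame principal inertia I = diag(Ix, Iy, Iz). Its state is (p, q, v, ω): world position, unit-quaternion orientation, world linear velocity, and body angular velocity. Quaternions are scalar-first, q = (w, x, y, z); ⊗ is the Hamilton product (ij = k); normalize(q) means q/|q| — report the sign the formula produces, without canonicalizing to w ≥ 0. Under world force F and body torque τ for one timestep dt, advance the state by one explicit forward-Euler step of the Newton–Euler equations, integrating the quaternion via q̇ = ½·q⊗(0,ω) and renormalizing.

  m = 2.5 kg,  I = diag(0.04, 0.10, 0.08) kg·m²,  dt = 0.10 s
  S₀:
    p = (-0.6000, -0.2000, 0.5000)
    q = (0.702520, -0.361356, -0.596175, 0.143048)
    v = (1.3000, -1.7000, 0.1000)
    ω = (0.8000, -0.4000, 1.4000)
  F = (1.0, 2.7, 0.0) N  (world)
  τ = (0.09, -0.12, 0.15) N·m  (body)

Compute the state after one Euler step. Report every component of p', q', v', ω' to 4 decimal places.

angular accel α = (1.9700, -0.7520, 2.1150)
ω' = ω + α·dt = (0.9970, -0.4752, 1.6115)
Hamilton product q⊗(0,ω) = (-0.1496524, -0.2154098, 0.3393288, 1.6050104)
q' = normalize(q + ½dt·q⊗(0,ω)) = (0.6927, -0.3708, -0.5772, 0.2225)
a = (0.4000, 1.0800, 0.0000)
p' = p + v·dt = (-0.4700, -0.3700, 0.5100)
new velocity v' = (1.3400, -1.5920, 0.1000)

p' = (-0.4700, -0.3700, 0.5100)
q' = (0.6927, -0.3708, -0.5772, 0.2225)
v' = (1.3400, -1.5920, 0.1000)
ω' = (0.9970, -0.4752, 1.6115)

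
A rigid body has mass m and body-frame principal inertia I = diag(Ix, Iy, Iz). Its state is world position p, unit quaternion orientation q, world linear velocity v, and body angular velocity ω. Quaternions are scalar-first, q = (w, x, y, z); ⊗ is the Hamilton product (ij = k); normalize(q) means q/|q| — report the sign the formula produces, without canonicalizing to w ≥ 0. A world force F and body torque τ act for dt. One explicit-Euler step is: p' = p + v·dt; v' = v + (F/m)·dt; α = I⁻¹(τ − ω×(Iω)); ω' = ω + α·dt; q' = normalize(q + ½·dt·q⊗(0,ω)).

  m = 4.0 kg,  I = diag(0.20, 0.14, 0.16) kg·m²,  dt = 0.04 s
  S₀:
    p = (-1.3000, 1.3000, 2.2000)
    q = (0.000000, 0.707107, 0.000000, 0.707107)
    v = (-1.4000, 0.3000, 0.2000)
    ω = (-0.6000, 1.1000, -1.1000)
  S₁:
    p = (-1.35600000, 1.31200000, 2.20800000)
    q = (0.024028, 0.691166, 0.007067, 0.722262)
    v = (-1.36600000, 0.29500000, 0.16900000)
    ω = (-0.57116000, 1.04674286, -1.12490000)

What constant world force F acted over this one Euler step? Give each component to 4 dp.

velocity change Δv = (0.03400000, -0.00500000, -0.03100000)
applied force F = (3.4000, -0.5000, -3.1000)

F = (3.4000, -0.5000, -3.1000)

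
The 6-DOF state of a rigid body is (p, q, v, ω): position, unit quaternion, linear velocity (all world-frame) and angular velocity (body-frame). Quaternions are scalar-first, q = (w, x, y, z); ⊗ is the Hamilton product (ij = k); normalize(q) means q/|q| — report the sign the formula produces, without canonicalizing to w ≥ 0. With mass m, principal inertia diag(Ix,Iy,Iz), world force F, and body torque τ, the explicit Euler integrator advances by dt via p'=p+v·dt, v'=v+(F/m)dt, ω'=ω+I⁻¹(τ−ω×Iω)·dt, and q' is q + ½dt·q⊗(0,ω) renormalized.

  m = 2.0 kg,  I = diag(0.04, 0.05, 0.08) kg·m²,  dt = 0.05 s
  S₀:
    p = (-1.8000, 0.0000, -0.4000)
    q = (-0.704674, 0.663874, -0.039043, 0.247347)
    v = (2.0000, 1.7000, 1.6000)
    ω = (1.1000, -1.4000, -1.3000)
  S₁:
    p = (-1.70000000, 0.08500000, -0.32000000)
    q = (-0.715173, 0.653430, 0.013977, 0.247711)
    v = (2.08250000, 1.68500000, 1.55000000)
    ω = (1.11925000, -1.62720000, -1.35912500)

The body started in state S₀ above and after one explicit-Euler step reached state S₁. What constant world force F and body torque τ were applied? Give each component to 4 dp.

F = (3.3000, -0.6000, -2.0000)
τ = (0.0700, -0.1700, -0.1100)

v₁ − v₀ = (0.08250000, -0.01500000, -0.05000000)
applied force F = (3.3000, -0.6000, -2.0000)
Δω = ω₁−ω₀ = (0.01925000, -0.22720000, -0.05912500)
precession coupling = (0.0546, 0.0572, -0.0154)
τ = I·(Δω/dt) + ω₀×(Iω₀) = (0.0700, -0.1700, -0.1100)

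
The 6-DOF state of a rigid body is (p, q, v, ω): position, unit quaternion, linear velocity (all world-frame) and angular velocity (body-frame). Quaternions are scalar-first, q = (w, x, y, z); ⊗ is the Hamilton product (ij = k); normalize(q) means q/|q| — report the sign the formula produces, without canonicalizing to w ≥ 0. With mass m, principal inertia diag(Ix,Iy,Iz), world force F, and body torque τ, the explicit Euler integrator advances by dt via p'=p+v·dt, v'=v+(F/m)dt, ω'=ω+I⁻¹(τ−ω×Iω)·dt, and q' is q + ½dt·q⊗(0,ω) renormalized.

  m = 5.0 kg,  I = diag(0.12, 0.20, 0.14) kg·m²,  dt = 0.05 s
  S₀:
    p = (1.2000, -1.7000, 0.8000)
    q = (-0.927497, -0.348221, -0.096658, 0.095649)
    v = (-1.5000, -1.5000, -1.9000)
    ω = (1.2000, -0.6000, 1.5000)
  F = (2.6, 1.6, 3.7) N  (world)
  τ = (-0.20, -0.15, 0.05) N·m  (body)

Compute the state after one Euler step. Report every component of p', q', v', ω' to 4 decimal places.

p' = p + v·dt = (1.1250, -1.7750, 0.7050)
v' = v + a·dt = (-1.4740, -1.4840, -1.8630)
α = I⁻¹(τ − ω×Iω) = (-2.1167, -0.5700, 0.7686)
ω' = ω + α·dt = (1.0942, -0.6285, 1.5384)
2q̇ = q⊗(0,ω) = (0.2163969, -1.2005940, 1.1936085, -1.0663233)
updated quaternion q' = (-0.9209, -0.3778, -0.0667, 0.0689)

p' = (1.1250, -1.7750, 0.7050)
q' = (-0.9209, -0.3778, -0.0667, 0.0689)
v' = (-1.4740, -1.4840, -1.8630)
ω' = (1.0942, -0.6285, 1.5384)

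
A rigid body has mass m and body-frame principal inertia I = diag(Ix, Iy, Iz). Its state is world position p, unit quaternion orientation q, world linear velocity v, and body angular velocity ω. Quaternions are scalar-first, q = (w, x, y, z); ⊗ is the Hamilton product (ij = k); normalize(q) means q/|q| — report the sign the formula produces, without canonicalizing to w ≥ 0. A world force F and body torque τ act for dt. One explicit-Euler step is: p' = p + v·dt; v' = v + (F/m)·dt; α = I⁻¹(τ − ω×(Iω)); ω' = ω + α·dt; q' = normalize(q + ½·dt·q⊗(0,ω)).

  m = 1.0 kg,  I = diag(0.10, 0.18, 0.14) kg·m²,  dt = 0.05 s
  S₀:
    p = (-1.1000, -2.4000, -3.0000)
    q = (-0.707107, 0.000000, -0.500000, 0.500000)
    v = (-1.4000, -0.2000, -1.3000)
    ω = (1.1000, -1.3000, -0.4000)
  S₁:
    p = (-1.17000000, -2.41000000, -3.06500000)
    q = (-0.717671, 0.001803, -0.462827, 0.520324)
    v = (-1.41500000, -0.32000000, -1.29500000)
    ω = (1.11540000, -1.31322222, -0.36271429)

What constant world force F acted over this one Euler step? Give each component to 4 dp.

Δv = v₁−v₀ = (-0.01500000, -0.12000000, 0.00500000)
m·(v₁−v₀)/dt = (-0.3000, -2.4000, 0.1000)

F = (-0.3000, -2.4000, 0.1000)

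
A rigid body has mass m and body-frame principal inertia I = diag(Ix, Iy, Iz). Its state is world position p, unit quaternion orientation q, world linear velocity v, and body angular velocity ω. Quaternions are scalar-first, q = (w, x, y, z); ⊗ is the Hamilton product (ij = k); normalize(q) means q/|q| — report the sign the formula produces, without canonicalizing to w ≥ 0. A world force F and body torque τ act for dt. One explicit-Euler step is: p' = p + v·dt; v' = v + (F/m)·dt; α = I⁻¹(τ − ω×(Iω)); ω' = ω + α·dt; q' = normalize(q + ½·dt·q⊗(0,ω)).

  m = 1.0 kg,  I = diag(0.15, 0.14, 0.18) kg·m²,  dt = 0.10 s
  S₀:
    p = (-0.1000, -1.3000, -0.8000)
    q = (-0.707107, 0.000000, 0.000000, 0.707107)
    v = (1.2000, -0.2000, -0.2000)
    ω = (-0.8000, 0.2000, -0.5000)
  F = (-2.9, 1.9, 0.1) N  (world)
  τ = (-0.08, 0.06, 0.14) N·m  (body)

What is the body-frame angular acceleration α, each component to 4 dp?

α = (-0.5067, 0.5143, 0.7689)

gyro term ω×Iω = (-0.0040, -0.0120, 0.0016)
α = I⁻¹(τ − ω×Iω) = (-0.5067, 0.5143, 0.7689)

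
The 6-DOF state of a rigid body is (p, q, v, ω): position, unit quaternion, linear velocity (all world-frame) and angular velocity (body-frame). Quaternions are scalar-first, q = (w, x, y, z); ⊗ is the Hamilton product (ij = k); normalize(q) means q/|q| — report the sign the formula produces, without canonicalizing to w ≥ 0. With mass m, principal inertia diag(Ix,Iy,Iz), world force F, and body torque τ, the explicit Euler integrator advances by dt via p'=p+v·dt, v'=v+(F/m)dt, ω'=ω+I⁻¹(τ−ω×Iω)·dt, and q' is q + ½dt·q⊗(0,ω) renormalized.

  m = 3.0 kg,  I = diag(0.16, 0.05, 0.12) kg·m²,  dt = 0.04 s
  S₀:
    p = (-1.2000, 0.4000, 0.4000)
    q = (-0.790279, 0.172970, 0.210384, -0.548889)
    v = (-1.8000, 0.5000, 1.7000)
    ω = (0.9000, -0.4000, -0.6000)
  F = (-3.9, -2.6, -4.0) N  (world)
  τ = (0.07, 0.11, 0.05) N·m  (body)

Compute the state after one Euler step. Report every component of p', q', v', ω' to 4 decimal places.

p' = (-1.2720, 0.4200, 0.4680)
q' = (-0.7981, 0.1518, 0.2088, -0.5444)
v' = (-1.8520, 0.4653, 1.6467)
ω' = (0.9133, -0.2947, -0.5965)

gyro term ω×Iω = (0.0168, -0.0216, 0.0396)
α = I⁻¹(τ − ω×Iω) = (0.3325, 2.6320, 0.0867)
new body rate ω' = (0.9133, -0.2947, -0.5965)
2q̇ = q⊗(0,ω) = (-0.4008528, -1.0570371, -0.0741065, 0.2156338)
q + ½dt·q⊗(0,ω), renormalized = (-0.7981, 0.1518, 0.2088, -0.5444)
a = (-1.3000, -0.8667, -1.3333)
p' = p + v·dt = (-1.2720, 0.4200, 0.4680)
v' = v + a·dt = (-1.8520, 0.4653, 1.6467)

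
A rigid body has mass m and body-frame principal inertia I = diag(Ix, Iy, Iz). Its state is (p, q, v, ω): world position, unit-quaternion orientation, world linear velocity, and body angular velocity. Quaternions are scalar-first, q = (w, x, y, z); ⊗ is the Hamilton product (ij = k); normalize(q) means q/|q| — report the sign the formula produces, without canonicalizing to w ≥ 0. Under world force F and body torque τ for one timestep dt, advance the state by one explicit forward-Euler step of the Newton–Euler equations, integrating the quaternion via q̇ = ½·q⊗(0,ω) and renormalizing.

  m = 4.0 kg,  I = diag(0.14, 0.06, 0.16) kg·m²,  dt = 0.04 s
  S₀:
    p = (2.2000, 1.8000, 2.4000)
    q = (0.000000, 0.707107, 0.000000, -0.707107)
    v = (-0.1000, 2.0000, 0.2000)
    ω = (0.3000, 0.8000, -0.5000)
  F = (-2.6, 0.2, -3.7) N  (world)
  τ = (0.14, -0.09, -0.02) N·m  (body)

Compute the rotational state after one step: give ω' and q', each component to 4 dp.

ω' = (0.3514, 0.7380, -0.5002)
q' = (-0.0113, 0.7183, 0.0028, -0.6957)

gyro term ω×Iω = (-0.0400, 0.0030, -0.0192)
(τ − ω×Iω)/I = (1.2857, -1.5500, -0.0050)
ω + α·dt = (0.3514, 0.7380, -0.5002)
q⊗(0,ω) = (-0.5656856, 0.5656856, 0.1414214, 0.5656856)
updated quaternion q' = (-0.0113, 0.7183, 0.0028, -0.6957)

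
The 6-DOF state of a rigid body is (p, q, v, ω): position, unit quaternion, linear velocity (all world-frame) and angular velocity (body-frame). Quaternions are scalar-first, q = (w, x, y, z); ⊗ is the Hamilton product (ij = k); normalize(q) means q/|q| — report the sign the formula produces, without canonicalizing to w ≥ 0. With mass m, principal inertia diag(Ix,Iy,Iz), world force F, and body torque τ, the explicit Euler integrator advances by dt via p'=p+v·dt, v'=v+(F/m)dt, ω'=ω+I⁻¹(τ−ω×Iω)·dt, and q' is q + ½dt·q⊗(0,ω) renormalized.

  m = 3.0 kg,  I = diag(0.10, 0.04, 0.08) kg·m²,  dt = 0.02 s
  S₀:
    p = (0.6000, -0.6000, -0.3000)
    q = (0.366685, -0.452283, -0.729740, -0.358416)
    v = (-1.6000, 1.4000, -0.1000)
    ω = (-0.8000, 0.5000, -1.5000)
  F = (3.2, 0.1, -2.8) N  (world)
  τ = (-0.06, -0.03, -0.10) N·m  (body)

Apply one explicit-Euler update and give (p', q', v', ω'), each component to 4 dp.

p' = (0.5680, -0.5720, -0.3020)
q' = (0.3613, -0.4424, -0.7317, -0.3720)
v' = (-1.5787, 1.4007, -0.1187)
ω' = (-0.8060, 0.4730, -1.5310)

p + v·dt = (0.5680, -0.5720, -0.3020)
v' = v + a·dt = (-1.5787, 1.4007, -0.1187)
α = I⁻¹(τ − ω×Iω) = (-0.3000, -1.3500, -1.5500)
ω + α·dt = (-0.8060, 0.4730, -1.5310)
2q̇ = q⊗(0,ω) = (-0.5345804, 0.9804700, -0.2083492, -1.3599610)
updated quaternion q' = (0.3613, -0.4424, -0.7317, -0.3720)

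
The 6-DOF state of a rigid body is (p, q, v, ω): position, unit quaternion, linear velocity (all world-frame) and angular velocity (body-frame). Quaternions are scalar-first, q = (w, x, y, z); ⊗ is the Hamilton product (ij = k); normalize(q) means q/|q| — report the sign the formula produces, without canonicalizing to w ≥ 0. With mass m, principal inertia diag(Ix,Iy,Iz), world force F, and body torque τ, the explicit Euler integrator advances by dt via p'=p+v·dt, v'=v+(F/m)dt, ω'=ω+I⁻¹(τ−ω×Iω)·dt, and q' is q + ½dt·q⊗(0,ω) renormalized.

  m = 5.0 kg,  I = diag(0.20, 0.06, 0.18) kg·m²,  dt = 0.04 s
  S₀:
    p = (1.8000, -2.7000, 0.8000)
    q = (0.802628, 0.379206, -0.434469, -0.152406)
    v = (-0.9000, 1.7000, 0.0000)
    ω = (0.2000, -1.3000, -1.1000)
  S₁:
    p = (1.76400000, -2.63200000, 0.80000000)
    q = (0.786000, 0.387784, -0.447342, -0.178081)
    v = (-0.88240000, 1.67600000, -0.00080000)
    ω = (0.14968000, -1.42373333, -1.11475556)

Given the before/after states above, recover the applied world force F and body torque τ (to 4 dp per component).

F = (2.2000, -3.0000, -0.1000)
τ = (-0.0800, -0.1900, -0.0300)

velocity change Δv = (0.01760000, -0.02400000, -0.00080000)
m·(v₁−v₀)/dt = (2.2000, -3.0000, -0.1000)
Δω = ω₁−ω₀ = (-0.05032000, -0.12373333, -0.01475556)
gyro term ω₀×Iω₀ = (0.1716, -0.0044, 0.0364)
τ = I·(Δω/dt) + ω₀×(Iω₀) = (-0.0800, -0.1900, -0.0300)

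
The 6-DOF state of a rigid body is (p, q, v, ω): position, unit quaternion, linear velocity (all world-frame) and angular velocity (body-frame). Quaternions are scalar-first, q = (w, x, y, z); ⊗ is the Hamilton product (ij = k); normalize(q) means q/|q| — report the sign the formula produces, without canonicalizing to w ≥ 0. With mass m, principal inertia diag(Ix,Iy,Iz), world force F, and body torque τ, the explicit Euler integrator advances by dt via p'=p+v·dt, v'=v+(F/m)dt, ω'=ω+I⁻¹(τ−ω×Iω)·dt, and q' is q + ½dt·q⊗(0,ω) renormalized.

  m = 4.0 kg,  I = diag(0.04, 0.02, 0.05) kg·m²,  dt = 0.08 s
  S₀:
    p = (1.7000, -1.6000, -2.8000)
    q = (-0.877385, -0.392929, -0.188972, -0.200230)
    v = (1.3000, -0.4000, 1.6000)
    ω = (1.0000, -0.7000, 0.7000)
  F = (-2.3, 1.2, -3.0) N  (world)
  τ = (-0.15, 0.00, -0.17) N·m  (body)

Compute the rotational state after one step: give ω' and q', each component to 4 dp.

precession coupling ω×(Iω) = (-0.0147, -0.0070, 0.0140)
α = I⁻¹(τ − ω×Iω) = (-3.3825, 0.3500, -3.6800)
ω + α·dt = (0.7294, -0.6720, 0.4056)
Hamilton product q⊗(0,ω) = (0.4008096, -1.1498264, 0.6889898, -0.1501472)
updated quaternion q' = (-0.8600, -0.4382, -0.1612, -0.2059)

ω' = (0.7294, -0.6720, 0.4056)
q' = (-0.8600, -0.4382, -0.1612, -0.2059)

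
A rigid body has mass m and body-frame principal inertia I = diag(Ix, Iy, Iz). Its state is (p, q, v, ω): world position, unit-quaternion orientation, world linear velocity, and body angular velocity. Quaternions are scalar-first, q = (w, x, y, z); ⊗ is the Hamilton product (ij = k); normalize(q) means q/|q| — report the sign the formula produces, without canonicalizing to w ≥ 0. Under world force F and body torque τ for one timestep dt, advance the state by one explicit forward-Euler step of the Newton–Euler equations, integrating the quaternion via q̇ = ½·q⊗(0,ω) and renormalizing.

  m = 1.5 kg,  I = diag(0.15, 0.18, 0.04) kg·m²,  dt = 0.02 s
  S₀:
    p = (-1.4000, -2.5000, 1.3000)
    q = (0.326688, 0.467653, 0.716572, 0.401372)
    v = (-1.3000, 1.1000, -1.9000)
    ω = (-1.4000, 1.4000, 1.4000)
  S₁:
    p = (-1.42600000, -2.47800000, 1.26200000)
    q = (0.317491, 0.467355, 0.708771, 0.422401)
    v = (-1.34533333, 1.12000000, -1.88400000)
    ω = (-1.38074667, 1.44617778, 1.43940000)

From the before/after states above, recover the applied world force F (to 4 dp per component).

F = (-3.4000, 1.5000, 1.2000)

Δv = v₁−v₀ = (-0.04533333, 0.02000000, 0.01600000)
applied force F = (-3.4000, 1.5000, 1.2000)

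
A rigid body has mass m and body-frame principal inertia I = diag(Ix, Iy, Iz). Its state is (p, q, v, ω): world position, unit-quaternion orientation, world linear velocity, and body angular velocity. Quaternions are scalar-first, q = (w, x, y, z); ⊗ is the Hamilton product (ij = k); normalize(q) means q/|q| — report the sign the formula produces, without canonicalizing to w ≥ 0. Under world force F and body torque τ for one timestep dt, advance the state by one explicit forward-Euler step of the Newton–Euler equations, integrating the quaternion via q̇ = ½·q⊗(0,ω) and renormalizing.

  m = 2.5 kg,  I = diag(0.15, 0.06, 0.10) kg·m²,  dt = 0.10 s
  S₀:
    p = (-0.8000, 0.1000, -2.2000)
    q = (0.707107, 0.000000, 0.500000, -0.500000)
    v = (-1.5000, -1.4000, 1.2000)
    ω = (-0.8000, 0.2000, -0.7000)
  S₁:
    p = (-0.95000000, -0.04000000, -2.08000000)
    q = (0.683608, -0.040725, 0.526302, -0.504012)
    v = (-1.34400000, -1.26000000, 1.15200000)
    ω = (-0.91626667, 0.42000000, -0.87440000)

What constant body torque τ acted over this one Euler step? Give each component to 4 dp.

τ = (-0.1800, 0.1600, -0.1600)

Δω = ω₁−ω₀ = (-0.11626667, 0.22000000, -0.17440000)
precession coupling = (-0.0056, 0.0280, 0.0144)
τ = I·(Δω/dt) + ω₀×(Iω₀) = (-0.1800, 0.1600, -0.1600)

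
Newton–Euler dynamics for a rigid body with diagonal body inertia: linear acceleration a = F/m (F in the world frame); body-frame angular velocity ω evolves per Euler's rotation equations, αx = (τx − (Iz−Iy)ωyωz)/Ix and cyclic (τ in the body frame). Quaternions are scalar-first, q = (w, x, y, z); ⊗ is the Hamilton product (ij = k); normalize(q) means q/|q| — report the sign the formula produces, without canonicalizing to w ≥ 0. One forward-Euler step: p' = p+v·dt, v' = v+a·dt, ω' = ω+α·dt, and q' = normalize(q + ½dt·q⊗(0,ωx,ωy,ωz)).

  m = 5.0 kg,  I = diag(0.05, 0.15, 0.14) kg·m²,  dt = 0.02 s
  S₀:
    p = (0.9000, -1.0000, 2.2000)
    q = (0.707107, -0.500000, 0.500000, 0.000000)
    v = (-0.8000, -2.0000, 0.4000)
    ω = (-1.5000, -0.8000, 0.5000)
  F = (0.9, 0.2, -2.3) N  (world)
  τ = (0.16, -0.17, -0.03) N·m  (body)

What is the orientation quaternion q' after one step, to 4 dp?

q' = (0.7035, -0.5080, 0.4968, 0.0150)

q⊗(0,ω) = (-0.3500000, -0.8106605, -0.3156856, 1.5035535)
q' = normalize(q + ½dt·q⊗(0,ω)) = (0.7035, -0.5080, 0.4968, 0.0150)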